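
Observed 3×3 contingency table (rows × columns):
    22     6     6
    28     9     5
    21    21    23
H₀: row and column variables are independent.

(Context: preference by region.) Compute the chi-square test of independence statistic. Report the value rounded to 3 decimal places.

test statistic = 16.698

Row totals [34, 42, 65], col totals [71, 36, 34], n=141
χ² = (22−17.12)²/17.12 + (6−8.68)²/8.68 + (6−8.20)²/8.20 + (28−21.15)²/21.15 + (9−10.72)²/10.72 + (5−10.13)²/10.13 + (21−32.73)²/32.73 + (21−16.60)²/16.60 + (23−15.67)²/15.67 = 16.6981
df = 4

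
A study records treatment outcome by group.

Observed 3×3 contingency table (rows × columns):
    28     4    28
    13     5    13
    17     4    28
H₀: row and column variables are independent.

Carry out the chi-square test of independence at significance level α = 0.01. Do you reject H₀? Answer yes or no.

Row totals [60, 31, 49], col totals [58, 13, 69], n=140
χ² = (28−24.86)²/24.86 + (4−5.57)²/5.57 + (28−29.57)²/29.57 + (13−12.84)²/12.84 + (5−2.88)²/2.88 + (13−15.28)²/15.28 + (17−20.30)²/20.30 + (4−4.55)²/4.55 + (28−24.15)²/24.15 = 4.0460
df = 4
p-value (upper-tail) = 0.39982
At α=0.01: p ≥ α → fail to reject H₀

reject H₀: no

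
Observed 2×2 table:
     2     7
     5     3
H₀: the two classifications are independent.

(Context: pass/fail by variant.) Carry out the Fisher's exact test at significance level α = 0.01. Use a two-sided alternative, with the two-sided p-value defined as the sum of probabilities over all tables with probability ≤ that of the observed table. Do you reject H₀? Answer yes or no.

reject H₀: no

Margins: r₁=9, r₂=8, c₁=7, c₂=10, n=17
p_obs = C(9,2)·C(8,5)/C(17,7); sum pmf over tables with pmf ≤ p_obs
p-value (two-sided) = 0.15343
At α=0.01: p ≥ α → fail to reject H₀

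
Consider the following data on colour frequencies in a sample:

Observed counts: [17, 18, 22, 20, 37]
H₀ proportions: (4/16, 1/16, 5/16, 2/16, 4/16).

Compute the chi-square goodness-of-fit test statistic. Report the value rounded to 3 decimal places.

n = 114; E_i = n·p_i = [28.50, 7.12, 35.62, 14.25, 28.50]
χ² = (17−28.50)²/28.50 + (18−7.12)²/7.12 + (22−35.62)²/35.62 + (20−14.25)²/14.25 + (37−28.50)²/28.50 = 31.3053
df = 4

test statistic = 31.305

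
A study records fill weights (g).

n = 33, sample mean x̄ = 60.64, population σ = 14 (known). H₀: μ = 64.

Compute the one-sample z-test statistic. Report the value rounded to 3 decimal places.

test statistic = -1.379

SE = σ/√n = 14/√33 = 2.4371
z = (x̄−μ₀)/SE = (60.64−64)/2.4371 = -1.3787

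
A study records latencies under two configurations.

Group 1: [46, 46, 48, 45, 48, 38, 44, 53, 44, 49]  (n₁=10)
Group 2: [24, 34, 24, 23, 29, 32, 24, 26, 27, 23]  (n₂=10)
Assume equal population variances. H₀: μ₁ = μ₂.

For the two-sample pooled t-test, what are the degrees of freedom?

df = n₁ + n₂ − 2 = 10 + 10 − 2 = 18

degrees of freedom = 18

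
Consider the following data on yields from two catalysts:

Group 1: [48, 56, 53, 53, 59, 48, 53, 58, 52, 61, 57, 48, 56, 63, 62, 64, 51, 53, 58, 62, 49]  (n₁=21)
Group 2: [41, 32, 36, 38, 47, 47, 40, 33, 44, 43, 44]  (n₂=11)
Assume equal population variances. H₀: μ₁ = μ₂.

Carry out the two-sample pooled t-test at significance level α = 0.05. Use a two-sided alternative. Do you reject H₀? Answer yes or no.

x̄₁=55.429, s₁=5.192, n₁=21
x̄₂=40.455, s₂=5.203, n₂=11
s_p² = [20·5.192² + 10·5.203²]/30 = 26.9957
SE = √(s_p²·(1/21+1/11)) = 1.9338
t = (55.429−40.455)/1.9338 = 7.7432
df = 30
p-value (two-sided) = 0.00000
At α=0.05: p < α → reject H₀

reject H₀: yes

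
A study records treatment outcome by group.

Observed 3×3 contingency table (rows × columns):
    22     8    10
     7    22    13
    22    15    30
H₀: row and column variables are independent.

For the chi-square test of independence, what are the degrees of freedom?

degrees of freedom = 4

df = (r−1)(c−1) = (3−1)·(3−1) = 4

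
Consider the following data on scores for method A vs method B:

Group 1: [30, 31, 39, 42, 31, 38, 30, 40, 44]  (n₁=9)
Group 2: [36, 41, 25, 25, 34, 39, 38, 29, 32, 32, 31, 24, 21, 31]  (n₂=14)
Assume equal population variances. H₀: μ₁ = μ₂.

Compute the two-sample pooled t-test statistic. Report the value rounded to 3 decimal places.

x̄₁=36.111, s₁=5.600, n₁=9
x̄₂=31.286, s₂=6.031, n₂=14
s_p² = [8·5.600² + 13·6.031²]/21 = 34.4641
SE = √(s_p²·(1/9+1/14)) = 2.5082
t = (36.111−31.286)/2.5082 = 1.9238
df = 21

test statistic = 1.924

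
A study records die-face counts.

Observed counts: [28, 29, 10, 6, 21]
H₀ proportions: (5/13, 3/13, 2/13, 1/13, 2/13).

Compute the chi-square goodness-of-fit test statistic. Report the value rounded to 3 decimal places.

test statistic = 8.843

n = 94; E_i = n·p_i = [36.15, 21.69, 14.46, 7.23, 14.46]
χ² = (28−36.15)²/36.15 + (29−21.69)²/21.69 + (10−14.46)²/14.46 + (6−7.23)²/7.23 + (21−14.46)²/14.46 = 8.8429
df = 4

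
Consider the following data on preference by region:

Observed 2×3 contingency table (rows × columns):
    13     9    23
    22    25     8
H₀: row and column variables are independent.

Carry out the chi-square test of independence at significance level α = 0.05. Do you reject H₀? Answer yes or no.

Row totals [45, 55], col totals [35, 34, 31], n=100
χ² = (13−15.75)²/15.75 + (9−15.30)²/15.30 + (23−13.95)²/13.95 + (22−19.25)²/19.25 + (25−18.70)²/18.70 + (8−17.05)²/17.05 = 16.2644
df = 2
p-value (upper-tail) = 0.00029
At α=0.05: p < α → reject H₀

reject H₀: yes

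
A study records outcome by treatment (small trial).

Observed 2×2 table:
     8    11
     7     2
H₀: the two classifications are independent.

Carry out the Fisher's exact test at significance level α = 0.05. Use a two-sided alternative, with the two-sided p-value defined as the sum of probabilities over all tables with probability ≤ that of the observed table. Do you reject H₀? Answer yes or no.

Margins: r₁=19, r₂=9, c₁=15, c₂=13, n=28
p_obs = C(19,8)·C(9,7)/C(28,15); sum pmf over tables with pmf ≤ p_obs
p-value (two-sided) = 0.11449
At α=0.05: p ≥ α → fail to reject H₀

reject H₀: no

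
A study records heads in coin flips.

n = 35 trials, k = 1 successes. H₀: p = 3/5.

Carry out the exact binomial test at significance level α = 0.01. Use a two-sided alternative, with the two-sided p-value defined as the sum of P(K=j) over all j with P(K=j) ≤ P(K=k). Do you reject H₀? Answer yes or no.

Exact binomial: n=35, k=1, p₀=3/5=0.6000
P(X=j) = C(n,j)·p₀^j·(1−p₀)^(n−j); p = Σ P(X=j) over j with P(X=j) ≤ P(X=1)
p-value (two-sided) = 0.00000
At α=0.01: p < α → reject H₀

reject H₀: yes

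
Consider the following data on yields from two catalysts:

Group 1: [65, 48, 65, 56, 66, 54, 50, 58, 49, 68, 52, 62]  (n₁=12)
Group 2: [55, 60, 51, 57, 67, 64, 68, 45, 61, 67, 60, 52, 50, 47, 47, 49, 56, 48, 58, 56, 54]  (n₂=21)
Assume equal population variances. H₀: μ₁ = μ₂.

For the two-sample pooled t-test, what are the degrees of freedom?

degrees of freedom = 31

df = n₁ + n₂ − 2 = 12 + 21 − 2 = 31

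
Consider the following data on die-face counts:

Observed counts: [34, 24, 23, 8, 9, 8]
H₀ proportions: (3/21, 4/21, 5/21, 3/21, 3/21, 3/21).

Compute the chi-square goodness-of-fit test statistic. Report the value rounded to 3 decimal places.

n = 106; E_i = n·p_i = [15.14, 20.19, 25.24, 15.14, 15.14, 15.14]
χ² = (34−15.14)²/15.14 + (24−20.19)²/20.19 + (23−25.24)²/25.24 + (8−15.14)²/15.14 + (9−15.14)²/15.14 + (8−15.14)²/15.14 = 33.6302
df = 5

test statistic = 33.630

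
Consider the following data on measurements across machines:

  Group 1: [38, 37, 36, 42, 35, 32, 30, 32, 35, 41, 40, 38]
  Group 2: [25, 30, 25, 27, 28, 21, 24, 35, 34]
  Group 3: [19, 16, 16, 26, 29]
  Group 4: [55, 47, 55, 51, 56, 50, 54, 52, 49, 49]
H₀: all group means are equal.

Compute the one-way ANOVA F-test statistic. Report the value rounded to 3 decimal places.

Group means [36.33, 27.67, 21.20, 51.80], grand mean 36.361
SSB = Σnᵢ(x̄ᵢ−x̄)² = 4213.239; SSW = ΣΣ(x−x̄ᵢ)² = 555.067
MSB = 4213.239/3 = 1404.4130; MSW = 555.067/32 = 17.3458
F = MSB/MSW = 80.9654
df = (3, 32)

test statistic = 80.965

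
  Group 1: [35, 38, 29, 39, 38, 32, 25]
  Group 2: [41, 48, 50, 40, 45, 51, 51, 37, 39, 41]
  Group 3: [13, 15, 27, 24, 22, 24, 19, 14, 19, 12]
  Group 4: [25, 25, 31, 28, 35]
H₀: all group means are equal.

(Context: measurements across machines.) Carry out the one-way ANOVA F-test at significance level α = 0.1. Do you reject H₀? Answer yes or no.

Group means [33.71, 44.30, 18.90, 28.80], grand mean 31.625
SSB = Σnᵢ(x̄ᵢ−x̄)² = 3296.271; SSW = ΣΣ(x−x̄ᵢ)² = 747.229
MSB = 3296.271/3 = 1098.7571; MSW = 747.229/28 = 26.6867
F = MSB/MSW = 41.1724
df = (3, 28)
p-value (upper-tail) = 0.00000
At α=0.1: p < α → reject H₀

reject H₀: yes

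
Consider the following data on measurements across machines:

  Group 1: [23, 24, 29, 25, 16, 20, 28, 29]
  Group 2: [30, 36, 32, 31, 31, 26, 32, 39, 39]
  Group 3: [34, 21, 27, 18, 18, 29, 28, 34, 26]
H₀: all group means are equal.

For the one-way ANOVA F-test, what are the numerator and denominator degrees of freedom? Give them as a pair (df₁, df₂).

degrees of freedom = [2, 23]

k = 3 groups, N = 26 total
df = (k−1, N−k) = (3−1, 26−3) = (2, 23)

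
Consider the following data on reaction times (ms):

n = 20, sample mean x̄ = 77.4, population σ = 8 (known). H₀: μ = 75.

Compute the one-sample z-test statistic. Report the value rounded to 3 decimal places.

SE = σ/√n = 8/√20 = 1.7889
z = (x̄−μ₀)/SE = (77.4−75)/1.7889 = 1.3416

test statistic = 1.342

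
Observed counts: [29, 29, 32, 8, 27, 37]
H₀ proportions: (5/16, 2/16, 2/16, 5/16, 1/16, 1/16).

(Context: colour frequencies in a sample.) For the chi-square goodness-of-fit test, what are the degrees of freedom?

df = k − 1 = 6 − 1 = 5

degrees of freedom = 5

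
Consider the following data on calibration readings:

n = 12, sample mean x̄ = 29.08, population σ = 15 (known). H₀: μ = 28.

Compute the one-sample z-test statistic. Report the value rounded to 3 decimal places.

SE = σ/√n = 15/√12 = 4.3301
z = (x̄−μ₀)/SE = (29.08−28)/4.3301 = 0.2494

test statistic = 0.249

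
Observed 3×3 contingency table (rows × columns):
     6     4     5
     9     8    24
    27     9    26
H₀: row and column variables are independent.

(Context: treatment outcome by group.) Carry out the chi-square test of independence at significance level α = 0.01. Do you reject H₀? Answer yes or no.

Row totals [15, 41, 62], col totals [42, 21, 55], n=118
χ² = (6−5.34)²/5.34 + (4−2.67)²/2.67 + (5−6.99)²/6.99 + (9−14.59)²/14.59 + (8−7.30)²/7.30 + (24−19.11)²/19.11 + (27−22.07)²/22.07 + (9−11.03)²/11.03 + (26−28.90)²/28.90 = 6.5430
df = 4
p-value (upper-tail) = 0.16210
At α=0.01: p ≥ α → fail to reject H₀

reject H₀: no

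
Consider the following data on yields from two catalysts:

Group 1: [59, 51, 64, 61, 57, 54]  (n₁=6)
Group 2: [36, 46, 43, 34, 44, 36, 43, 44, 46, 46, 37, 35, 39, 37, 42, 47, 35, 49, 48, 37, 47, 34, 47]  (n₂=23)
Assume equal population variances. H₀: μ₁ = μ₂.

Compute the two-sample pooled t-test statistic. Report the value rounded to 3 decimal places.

x̄₁=57.667, s₁=4.719, n₁=6
x̄₂=41.391, s₂=5.185, n₂=23
s_p² = [5·4.719² + 22·5.185²]/27 = 26.0301
SE = √(s_p²·(1/6+1/23)) = 2.3388
t = (57.667−41.391)/2.3388 = 6.9588
df = 27

test statistic = 6.959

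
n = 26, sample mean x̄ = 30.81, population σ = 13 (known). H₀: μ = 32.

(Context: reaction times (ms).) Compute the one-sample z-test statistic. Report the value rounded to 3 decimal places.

SE = σ/√n = 13/√26 = 2.5495
z = (x̄−μ₀)/SE = (30.81−32)/2.5495 = -0.4668

test statistic = -0.467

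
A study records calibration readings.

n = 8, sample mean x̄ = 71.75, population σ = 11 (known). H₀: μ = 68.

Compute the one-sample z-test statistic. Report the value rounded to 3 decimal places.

test statistic = 0.964

SE = σ/√n = 11/√8 = 3.8891
z = (x̄−μ₀)/SE = (71.75−68)/3.8891 = 0.9642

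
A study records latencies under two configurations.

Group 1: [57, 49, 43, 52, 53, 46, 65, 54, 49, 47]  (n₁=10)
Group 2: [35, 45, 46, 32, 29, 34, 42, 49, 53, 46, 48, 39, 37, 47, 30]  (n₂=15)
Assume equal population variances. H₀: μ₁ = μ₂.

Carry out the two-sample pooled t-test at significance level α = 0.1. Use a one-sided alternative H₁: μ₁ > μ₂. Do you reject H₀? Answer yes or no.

x̄₁=51.500, s₁=6.294, n₁=10
x̄₂=40.800, s₂=7.608, n₂=15
s_p² = [9·6.294² + 14·7.608²]/23 = 50.7348
SE = √(s_p²·(1/10+1/15)) = 2.9079
t = (51.500−40.800)/2.9079 = 3.6796
df = 23
p-value (one-sided, H₁ greater) = 0.00062
At α=0.1: p < α → reject H₀

reject H₀: yes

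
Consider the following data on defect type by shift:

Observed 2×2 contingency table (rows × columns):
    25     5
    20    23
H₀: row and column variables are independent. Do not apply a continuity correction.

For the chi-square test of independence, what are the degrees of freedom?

df = (r−1)(c−1) = (2−1)·(2−1) = 1

degrees of freedom = 1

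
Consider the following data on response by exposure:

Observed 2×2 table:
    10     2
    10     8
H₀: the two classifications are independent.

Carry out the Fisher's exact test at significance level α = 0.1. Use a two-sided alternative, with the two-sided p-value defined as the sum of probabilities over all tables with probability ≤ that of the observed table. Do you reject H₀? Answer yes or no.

Margins: r₁=12, r₂=18, c₁=20, c₂=10, n=30
p_obs = C(12,10)·C(18,10)/C(30,20); sum pmf over tables with pmf ≤ p_obs
p-value (two-sided) = 0.23527
At α=0.1: p ≥ α → fail to reject H₀

reject H₀: no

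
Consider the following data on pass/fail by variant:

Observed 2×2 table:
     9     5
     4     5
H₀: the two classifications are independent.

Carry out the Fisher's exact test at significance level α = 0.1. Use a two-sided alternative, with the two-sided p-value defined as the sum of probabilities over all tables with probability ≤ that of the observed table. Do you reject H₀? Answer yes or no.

reject H₀: no

Margins: r₁=14, r₂=9, c₁=13, c₂=10, n=23
p_obs = C(14,9)·C(9,4)/C(23,13); sum pmf over tables with pmf ≤ p_obs
p-value (two-sided) = 0.41728
At α=0.1: p ≥ α → fail to reject H₀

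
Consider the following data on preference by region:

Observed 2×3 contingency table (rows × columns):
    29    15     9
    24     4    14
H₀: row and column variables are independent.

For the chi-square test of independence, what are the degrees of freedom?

df = (r−1)(c−1) = (2−1)·(3−1) = 2

degrees of freedom = 2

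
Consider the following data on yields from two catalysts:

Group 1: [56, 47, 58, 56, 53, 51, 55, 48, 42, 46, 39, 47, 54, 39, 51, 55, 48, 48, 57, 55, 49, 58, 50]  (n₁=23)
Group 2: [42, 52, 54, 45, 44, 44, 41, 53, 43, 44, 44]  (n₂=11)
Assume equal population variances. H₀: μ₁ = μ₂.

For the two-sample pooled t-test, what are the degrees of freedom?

degrees of freedom = 32

df = n₁ + n₂ − 2 = 23 + 11 − 2 = 32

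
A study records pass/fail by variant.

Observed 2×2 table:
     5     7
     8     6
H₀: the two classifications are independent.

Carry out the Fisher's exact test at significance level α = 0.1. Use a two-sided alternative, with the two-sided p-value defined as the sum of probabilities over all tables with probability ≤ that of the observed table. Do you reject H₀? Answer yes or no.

Margins: r₁=12, r₂=14, c₁=13, c₂=13, n=26
p_obs = C(12,5)·C(14,8)/C(26,13); sum pmf over tables with pmf ≤ p_obs
p-value (two-sided) = 0.69510
At α=0.1: p ≥ α → fail to reject H₀

reject H₀: no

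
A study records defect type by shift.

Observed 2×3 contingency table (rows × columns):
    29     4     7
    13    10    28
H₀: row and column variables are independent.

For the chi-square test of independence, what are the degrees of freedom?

df = (r−1)(c−1) = (2−1)·(3−1) = 2

degrees of freedom = 2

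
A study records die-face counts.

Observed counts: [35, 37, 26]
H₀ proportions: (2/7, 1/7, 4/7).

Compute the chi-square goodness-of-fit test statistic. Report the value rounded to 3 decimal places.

test statistic = 55.607

n = 98; E_i = n·p_i = [28.00, 14.00, 56.00]
χ² = (35−28.00)²/28.00 + (37−14.00)²/14.00 + (26−56.00)²/56.00 = 55.6071
df = 2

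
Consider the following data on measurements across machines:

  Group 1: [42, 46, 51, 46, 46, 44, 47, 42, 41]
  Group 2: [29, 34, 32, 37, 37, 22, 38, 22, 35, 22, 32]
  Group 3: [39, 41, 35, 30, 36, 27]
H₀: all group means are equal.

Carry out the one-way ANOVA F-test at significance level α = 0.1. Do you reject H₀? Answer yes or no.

Group means [45.00, 30.91, 34.67], grand mean 36.654
SSB = Σnᵢ(x̄ᵢ−x̄)² = 1013.642; SSW = ΣΣ(x−x̄ᵢ)² = 614.242
MSB = 1013.642/2 = 506.8211; MSW = 614.242/23 = 26.7062
F = MSB/MSW = 18.9777
df = (2, 23)
p-value (upper-tail) = 0.00001
At α=0.1: p < α → reject H₀

reject H₀: yes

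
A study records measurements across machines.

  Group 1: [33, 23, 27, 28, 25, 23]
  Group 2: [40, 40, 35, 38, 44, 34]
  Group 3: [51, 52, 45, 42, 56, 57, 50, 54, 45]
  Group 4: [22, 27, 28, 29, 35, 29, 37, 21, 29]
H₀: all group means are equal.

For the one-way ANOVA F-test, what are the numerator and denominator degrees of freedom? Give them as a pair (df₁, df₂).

degrees of freedom = [3, 26]

k = 4 groups, N = 30 total
df = (k−1, N−k) = (4−1, 30−4) = (3, 26)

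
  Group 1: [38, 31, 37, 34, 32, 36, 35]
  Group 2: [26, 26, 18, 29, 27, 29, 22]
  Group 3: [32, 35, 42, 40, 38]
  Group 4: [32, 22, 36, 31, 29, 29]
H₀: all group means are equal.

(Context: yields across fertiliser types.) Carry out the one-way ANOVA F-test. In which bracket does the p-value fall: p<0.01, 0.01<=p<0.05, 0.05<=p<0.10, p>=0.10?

Group means [34.71, 25.29, 37.40, 29.83], grand mean 31.440
SSB = Σnᵢ(x̄ᵢ−x̄)² = 533.270; SSW = ΣΣ(x−x̄ᵢ)² = 304.890
MSB = 533.270/3 = 177.7565; MSW = 304.890/21 = 14.5186
F = MSB/MSW = 12.2434
df = (3, 21)
p-value (upper-tail) = 0.00008
→ bracket: p<0.01

p-value bracket: p<0.01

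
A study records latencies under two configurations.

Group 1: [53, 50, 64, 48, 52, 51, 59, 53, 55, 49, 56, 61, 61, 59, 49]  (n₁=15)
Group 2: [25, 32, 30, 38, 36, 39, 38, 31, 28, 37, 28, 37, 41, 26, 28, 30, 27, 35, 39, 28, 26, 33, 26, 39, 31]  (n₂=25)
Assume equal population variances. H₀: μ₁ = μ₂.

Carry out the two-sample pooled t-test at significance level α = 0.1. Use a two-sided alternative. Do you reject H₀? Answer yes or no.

x̄₁=54.667, s₁=5.094, n₁=15
x̄₂=32.320, s₂=5.121, n₂=25
s_p² = [14·5.094² + 24·5.121²]/38 = 26.1256
SE = √(s_p²·(1/15+1/25)) = 1.6694
t = (54.667−32.320)/1.6694 = 13.3864
df = 38
p-value (two-sided) = 0.00000
At α=0.1: p < α → reject H₀

reject H₀: yes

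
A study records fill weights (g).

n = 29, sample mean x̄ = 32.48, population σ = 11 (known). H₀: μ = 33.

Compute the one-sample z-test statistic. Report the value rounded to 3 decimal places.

test statistic = -0.255

SE = σ/√n = 11/√29 = 2.0426
z = (x̄−μ₀)/SE = (32.48−33)/2.0426 = -0.2546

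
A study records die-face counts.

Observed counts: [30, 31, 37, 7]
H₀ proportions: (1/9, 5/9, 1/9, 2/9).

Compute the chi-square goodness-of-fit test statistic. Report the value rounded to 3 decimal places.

test statistic = 108.060

n = 105; E_i = n·p_i = [11.67, 58.33, 11.67, 23.33]
χ² = (30−11.67)²/11.67 + (31−58.33)²/58.33 + (37−11.67)²/11.67 + (7−23.33)²/23.33 = 108.0600
df = 3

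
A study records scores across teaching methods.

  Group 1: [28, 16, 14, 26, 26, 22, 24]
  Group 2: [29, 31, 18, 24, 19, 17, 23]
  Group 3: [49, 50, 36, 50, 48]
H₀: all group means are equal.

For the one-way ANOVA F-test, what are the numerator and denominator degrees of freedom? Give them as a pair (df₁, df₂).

degrees of freedom = [2, 16]

k = 3 groups, N = 19 total
df = (k−1, N−k) = (3−1, 19−3) = (2, 16)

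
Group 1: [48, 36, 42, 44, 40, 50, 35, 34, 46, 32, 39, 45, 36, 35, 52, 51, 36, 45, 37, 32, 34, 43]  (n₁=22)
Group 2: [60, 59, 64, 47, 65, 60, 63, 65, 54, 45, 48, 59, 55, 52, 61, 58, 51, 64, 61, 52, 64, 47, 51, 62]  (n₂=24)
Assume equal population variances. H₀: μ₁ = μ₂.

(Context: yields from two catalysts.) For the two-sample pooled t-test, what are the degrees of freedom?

df = n₁ + n₂ − 2 = 22 + 24 − 2 = 44

degrees of freedom = 44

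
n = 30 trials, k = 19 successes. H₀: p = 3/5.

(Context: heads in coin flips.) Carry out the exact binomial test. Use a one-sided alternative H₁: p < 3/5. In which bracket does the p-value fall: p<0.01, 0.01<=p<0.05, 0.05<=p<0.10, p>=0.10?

p-value bracket: p>=0.10

Exact binomial: n=30, k=19, p₀=3/5=0.6000
P(X≤19) from Σ C(n,i)·p₀^i·(1−p₀)^(n−i)
p-value (one-sided, H₁ less) = 0.70853
→ bracket: p>=0.10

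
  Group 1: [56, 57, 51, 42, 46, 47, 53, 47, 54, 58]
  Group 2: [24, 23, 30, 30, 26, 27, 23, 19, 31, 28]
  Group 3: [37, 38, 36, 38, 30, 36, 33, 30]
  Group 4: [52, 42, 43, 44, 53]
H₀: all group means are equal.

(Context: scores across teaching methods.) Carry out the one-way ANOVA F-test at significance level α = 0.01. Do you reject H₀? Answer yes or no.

reject H₀: yes

Group means [51.10, 26.10, 34.75, 46.80], grand mean 38.909
SSB = Σnᵢ(x̄ᵢ−x̄)² = 3576.627; SSW = ΣΣ(x−x̄ᵢ)² = 582.100
MSB = 3576.627/3 = 1192.2091; MSW = 582.100/29 = 20.0724
F = MSB/MSW = 59.3954
df = (3, 29)
p-value (upper-tail) = 0.00000
At α=0.01: p < α → reject H₀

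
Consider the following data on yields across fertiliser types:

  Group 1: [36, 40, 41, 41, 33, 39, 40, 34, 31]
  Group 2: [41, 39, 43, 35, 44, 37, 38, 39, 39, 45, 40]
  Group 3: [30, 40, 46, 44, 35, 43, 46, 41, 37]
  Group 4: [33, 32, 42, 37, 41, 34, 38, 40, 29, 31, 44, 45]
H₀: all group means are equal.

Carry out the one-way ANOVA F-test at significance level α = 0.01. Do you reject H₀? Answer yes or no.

reject H₀: no

Group means [37.22, 40.00, 40.22, 37.17], grand mean 38.610
SSB = Σnᵢ(x̄ᵢ−x̄)² = 86.978; SSW = ΣΣ(x−x̄ᵢ)² = 752.778
MSB = 86.978/3 = 28.9928; MSW = 752.778/37 = 20.3453
F = MSB/MSW = 1.4250
df = (3, 37)
p-value (upper-tail) = 0.25095
At α=0.01: p ≥ α → fail to reject H₀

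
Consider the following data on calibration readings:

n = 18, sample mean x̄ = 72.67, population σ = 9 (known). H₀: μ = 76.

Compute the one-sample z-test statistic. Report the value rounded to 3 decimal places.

test statistic = -1.570

SE = σ/√n = 9/√18 = 2.1213
z = (x̄−μ₀)/SE = (72.67−76)/2.1213 = -1.5698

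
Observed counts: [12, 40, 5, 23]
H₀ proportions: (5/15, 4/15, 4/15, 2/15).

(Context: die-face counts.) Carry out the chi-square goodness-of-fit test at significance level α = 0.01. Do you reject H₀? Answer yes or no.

n = 80; E_i = n·p_i = [26.67, 21.33, 21.33, 10.67]
χ² = (12−26.67)²/26.67 + (40−21.33)²/21.33 + (5−21.33)²/21.33 + (23−10.67)²/10.67 = 51.1656
df = 3
p-value (upper-tail) = 0.00000
At α=0.01: p < α → reject H₀

reject H₀: yes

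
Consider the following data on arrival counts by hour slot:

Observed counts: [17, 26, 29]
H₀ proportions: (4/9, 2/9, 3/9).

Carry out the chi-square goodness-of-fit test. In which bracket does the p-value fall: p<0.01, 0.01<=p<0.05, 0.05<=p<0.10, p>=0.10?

p-value bracket: p<0.01

n = 72; E_i = n·p_i = [32.00, 16.00, 24.00]
χ² = (17−32.00)²/32.00 + (26−16.00)²/16.00 + (29−24.00)²/24.00 = 14.3229
df = 2
p-value (upper-tail) = 0.00078
→ bracket: p<0.01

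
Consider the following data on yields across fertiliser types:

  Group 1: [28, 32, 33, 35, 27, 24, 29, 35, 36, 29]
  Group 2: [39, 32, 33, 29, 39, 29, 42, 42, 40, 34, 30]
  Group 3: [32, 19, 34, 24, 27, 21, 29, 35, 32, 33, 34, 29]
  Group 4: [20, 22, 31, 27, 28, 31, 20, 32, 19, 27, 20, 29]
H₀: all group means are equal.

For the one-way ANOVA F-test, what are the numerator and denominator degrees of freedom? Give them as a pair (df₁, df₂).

k = 4 groups, N = 45 total
df = (k−1, N−k) = (4−1, 45−4) = (3, 41)

degrees of freedom = [3, 41]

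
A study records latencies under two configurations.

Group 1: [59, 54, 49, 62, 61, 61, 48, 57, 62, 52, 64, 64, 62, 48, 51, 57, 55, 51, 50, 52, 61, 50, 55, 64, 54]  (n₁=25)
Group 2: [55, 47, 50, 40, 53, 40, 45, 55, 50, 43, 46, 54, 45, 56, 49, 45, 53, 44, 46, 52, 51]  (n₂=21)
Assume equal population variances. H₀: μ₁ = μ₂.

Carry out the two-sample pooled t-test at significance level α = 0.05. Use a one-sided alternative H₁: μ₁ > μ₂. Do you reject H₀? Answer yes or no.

x̄₁=56.120, s₁=5.502, n₁=25
x̄₂=48.524, s₂=4.905, n₂=21
s_p² = [24·5.502² + 20·4.905²]/44 = 27.4518
SE = √(s_p²·(1/25+1/21)) = 1.5509
t = (56.120−48.524)/1.5509 = 4.8979
df = 44
p-value (one-sided, H₁ greater) = 0.00001
At α=0.05: p < α → reject H₀

reject H₀: yes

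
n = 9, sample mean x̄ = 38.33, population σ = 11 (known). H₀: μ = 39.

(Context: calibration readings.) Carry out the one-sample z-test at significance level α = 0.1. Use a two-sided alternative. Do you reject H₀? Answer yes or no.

reject H₀: no

SE = σ/√n = 11/√9 = 3.6667
z = (x̄−μ₀)/SE = (38.33−39)/3.6667 = -0.1827
p-value (two-sided) = 0.85501
At α=0.1: p ≥ α → fail to reject H₀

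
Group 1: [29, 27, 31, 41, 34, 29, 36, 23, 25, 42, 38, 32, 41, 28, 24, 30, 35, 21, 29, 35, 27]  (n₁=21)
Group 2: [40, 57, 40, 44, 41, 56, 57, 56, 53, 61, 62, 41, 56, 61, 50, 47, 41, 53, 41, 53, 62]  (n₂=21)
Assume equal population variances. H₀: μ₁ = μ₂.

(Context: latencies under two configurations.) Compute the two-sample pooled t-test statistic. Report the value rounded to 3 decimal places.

x̄₁=31.286, s₁=6.076, n₁=21
x̄₂=51.048, s₂=8.090, n₂=21
s_p² = [20·6.076² + 20·8.090²]/40 = 51.1810
SE = √(s_p²·(1/21+1/21)) = 2.2078
t = (31.286−51.048)/2.2078 = -8.9510
df = 40

test statistic = -8.951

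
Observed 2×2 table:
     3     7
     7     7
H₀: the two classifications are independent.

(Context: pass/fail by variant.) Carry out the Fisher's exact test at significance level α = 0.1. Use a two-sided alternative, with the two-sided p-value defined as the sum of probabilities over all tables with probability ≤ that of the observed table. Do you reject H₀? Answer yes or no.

reject H₀: no

Margins: r₁=10, r₂=14, c₁=10, c₂=14, n=24
p_obs = C(10,3)·C(14,7)/C(24,10); sum pmf over tables with pmf ≤ p_obs
p-value (two-sided) = 0.42122
At α=0.1: p ≥ α → fail to reject H₀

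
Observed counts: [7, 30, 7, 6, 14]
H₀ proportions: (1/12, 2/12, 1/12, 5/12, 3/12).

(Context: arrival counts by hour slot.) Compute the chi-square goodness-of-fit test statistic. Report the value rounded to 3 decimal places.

n = 64; E_i = n·p_i = [5.33, 10.67, 5.33, 26.67, 16.00]
χ² = (7−5.33)²/5.33 + (30−10.67)²/10.67 + (7−5.33)²/5.33 + (6−26.67)²/26.67 + (14−16.00)²/16.00 = 52.3500
df = 4

test statistic = 52.350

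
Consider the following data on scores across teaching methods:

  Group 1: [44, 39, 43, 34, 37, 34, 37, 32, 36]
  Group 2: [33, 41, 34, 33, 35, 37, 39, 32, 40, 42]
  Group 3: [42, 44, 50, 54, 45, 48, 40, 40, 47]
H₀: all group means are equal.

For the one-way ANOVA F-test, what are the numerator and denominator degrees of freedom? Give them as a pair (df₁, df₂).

degrees of freedom = [2, 25]

k = 3 groups, N = 28 total
df = (k−1, N−k) = (3−1, 28−3) = (2, 25)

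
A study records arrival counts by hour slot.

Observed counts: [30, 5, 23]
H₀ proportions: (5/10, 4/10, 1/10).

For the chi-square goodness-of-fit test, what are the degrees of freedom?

degrees of freedom = 2

df = k − 1 = 3 − 1 = 2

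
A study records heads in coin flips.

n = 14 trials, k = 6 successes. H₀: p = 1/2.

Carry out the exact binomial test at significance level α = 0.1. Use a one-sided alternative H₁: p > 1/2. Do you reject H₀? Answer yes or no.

reject H₀: no

Exact binomial: n=14, k=6, p₀=1/2=0.5000
P(X≥6) from Σ C(n,i)·p₀^i·(1−p₀)^(n−i)
p-value (one-sided, H₁ greater) = 0.78802
At α=0.1: p ≥ α → fail to reject H₀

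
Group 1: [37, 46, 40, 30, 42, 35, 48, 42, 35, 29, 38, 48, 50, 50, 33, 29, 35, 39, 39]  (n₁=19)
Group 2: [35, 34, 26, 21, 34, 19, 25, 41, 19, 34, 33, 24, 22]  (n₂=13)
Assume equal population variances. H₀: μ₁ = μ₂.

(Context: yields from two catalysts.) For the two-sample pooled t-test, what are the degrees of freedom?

df = n₁ + n₂ − 2 = 19 + 13 − 2 = 30

degrees of freedom = 30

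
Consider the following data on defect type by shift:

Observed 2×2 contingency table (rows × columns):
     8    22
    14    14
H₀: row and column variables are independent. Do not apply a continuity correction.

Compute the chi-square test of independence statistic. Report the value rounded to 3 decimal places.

Row totals [30, 28], col totals [22, 36], n=58
χ² = (8−11.38)²/11.38 + (22−18.62)²/18.62 + (14−10.62)²/10.62 + (14−17.38)²/17.38 = 3.3492
df = 1

test statistic = 3.349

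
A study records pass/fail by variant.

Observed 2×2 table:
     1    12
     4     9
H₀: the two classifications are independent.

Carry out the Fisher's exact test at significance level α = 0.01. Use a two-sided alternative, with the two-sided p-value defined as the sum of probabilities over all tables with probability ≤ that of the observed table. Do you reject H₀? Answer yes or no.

reject H₀: no

Margins: r₁=13, r₂=13, c₁=5, c₂=21, n=26
p_obs = C(13,1)·C(13,4)/C(26,5); sum pmf over tables with pmf ≤ p_obs
p-value (two-sided) = 0.32174
At α=0.01: p ≥ α → fail to reject H₀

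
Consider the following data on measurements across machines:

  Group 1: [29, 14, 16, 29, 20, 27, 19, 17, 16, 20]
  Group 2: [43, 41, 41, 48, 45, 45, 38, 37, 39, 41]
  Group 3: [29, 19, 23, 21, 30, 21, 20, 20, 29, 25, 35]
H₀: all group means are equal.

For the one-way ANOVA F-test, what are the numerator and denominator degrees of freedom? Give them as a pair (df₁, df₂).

degrees of freedom = [2, 28]

k = 3 groups, N = 31 total
df = (k−1, N−k) = (3−1, 31−3) = (2, 28)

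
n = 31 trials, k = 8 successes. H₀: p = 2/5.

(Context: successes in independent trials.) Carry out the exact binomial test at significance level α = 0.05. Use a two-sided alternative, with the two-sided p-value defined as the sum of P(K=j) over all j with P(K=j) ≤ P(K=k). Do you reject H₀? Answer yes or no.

reject H₀: no

Exact binomial: n=31, k=8, p₀=2/5=0.4000
P(X=j) = C(n,j)·p₀^j·(1−p₀)^(n−j); p = Σ P(X=j) over j with P(X=j) ≤ P(X=8)
p-value (two-sided) = 0.14151
At α=0.05: p ≥ α → fail to reject H₀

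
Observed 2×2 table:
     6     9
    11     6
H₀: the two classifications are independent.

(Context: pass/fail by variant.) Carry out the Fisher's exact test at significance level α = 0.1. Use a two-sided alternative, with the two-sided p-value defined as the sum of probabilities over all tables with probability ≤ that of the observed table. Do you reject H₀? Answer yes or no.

reject H₀: no

Margins: r₁=15, r₂=17, c₁=17, c₂=15, n=32
p_obs = C(15,6)·C(17,11)/C(32,17); sum pmf over tables with pmf ≤ p_obs
p-value (two-sided) = 0.28719
At α=0.1: p ≥ α → fail to reject H₀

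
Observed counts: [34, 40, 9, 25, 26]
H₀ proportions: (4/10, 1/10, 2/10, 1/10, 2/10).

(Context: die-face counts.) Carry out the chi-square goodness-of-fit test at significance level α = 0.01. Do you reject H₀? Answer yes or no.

n = 134; E_i = n·p_i = [53.60, 13.40, 26.80, 13.40, 26.80]
χ² = (34−53.60)²/53.60 + (40−13.40)²/13.40 + (9−26.80)²/26.80 + (25−13.40)²/13.40 + (26−26.80)²/26.80 = 81.8582
df = 4
p-value (upper-tail) = 0.00000
At α=0.01: p < α → reject H₀

reject H₀: yes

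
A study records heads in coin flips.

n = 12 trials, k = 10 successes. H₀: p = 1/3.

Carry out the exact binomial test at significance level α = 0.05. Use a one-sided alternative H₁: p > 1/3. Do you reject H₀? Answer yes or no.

Exact binomial: n=12, k=10, p₀=1/3=0.3333
P(X≥10) from Σ C(n,i)·p₀^i·(1−p₀)^(n−i)
p-value (one-sided, H₁ greater) = 0.00054
At α=0.05: p < α → reject H₀

reject H₀: yes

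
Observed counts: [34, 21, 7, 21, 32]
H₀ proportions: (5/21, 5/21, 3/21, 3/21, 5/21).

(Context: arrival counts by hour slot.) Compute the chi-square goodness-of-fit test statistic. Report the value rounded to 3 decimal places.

n = 115; E_i = n·p_i = [27.38, 27.38, 16.43, 16.43, 27.38]
χ² = (34−27.38)²/27.38 + (21−27.38)²/27.38 + (7−16.43)²/16.43 + (21−16.43)²/16.43 + (32−27.38)²/27.38 = 10.5496
df = 4

test statistic = 10.550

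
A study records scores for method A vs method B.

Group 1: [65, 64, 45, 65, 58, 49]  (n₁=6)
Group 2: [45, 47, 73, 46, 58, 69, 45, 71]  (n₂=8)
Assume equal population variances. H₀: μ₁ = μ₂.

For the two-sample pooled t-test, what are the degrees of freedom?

df = n₁ + n₂ − 2 = 6 + 8 − 2 = 12

degrees of freedom = 12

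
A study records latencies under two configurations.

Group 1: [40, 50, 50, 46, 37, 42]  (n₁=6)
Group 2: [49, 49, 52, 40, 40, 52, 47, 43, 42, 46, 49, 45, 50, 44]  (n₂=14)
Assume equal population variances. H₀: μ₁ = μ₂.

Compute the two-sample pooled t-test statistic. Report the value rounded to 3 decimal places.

x̄₁=44.167, s₁=5.382, n₁=6
x̄₂=46.286, s₂=4.084, n₂=14
s_p² = [5·5.382² + 13·4.084²]/18 = 20.0939
SE = √(s_p²·(1/6+1/14)) = 2.1873
t = (44.167−46.286)/2.1873 = -0.9688
df = 18

test statistic = -0.969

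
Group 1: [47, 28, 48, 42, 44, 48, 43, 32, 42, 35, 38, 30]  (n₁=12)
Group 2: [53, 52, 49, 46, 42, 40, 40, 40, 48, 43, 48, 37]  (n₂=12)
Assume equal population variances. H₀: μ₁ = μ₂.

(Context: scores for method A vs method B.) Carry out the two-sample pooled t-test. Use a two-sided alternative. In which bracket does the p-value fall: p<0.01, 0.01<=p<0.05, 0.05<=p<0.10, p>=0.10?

p-value bracket: 0.05<=p<0.10

x̄₁=39.750, s₁=7.047, n₁=12
x̄₂=44.833, s₂=5.219, n₂=12
s_p² = [11·7.047² + 11·5.219²]/22 = 38.4508
SE = √(s_p²·(1/12+1/12)) = 2.5315
t = (39.750−44.833)/2.5315 = -2.0080
df = 22
p-value (two-sided) = 0.05707
→ bracket: 0.05<=p<0.10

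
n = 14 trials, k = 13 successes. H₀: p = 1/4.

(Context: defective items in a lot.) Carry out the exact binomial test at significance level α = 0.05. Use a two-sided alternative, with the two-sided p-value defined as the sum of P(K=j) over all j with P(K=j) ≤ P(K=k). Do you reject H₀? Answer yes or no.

Exact binomial: n=14, k=13, p₀=1/4=0.2500
P(X=j) = C(n,j)·p₀^j·(1−p₀)^(n−j); p = Σ P(X=j) over j with P(X=j) ≤ P(X=13)
p-value (two-sided) = 0.00000
At α=0.05: p < α → reject H₀

reject H₀: yes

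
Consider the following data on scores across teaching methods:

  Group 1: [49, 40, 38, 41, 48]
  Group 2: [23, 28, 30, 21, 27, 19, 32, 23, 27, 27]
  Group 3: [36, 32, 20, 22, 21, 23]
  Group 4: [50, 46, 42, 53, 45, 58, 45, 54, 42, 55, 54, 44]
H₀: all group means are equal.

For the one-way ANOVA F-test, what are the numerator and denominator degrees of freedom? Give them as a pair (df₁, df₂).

k = 4 groups, N = 33 total
df = (k−1, N−k) = (4−1, 33−4) = (3, 29)

degrees of freedom = [3, 29]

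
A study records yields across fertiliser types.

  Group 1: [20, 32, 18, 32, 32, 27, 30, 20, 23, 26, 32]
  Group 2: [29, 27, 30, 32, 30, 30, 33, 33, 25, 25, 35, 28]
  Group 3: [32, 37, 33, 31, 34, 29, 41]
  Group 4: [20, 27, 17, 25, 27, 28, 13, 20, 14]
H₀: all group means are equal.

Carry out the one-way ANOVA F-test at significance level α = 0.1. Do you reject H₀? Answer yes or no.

reject H₀: yes

Group means [26.55, 29.75, 33.86, 21.22], grand mean 27.615
SSB = Σnᵢ(x̄ᵢ−x̄)² = 707.841; SSW = ΣΣ(x−x̄ᵢ)² = 777.390
MSB = 707.841/3 = 235.9469; MSW = 777.390/35 = 22.2111
F = MSB/MSW = 10.6229
df = (3, 35)
p-value (upper-tail) = 0.00004
At α=0.1: p < α → reject H₀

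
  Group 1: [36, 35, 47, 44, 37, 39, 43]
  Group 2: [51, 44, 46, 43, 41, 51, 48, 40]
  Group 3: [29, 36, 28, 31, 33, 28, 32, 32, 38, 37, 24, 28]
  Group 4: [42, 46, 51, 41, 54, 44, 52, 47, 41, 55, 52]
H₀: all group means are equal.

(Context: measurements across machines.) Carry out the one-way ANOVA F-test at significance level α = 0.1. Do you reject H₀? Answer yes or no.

reject H₀: yes

Group means [40.14, 45.50, 31.33, 47.73], grand mean 40.684
SSB = Σnᵢ(x̄ᵢ−x̄)² = 1782.505; SSW = ΣΣ(x−x̄ᵢ)² = 725.706
MSB = 1782.505/3 = 594.1683; MSW = 725.706/34 = 21.3443
F = MSB/MSW = 27.8374
df = (3, 34)
p-value (upper-tail) = 0.00000
At α=0.1: p < α → reject H₀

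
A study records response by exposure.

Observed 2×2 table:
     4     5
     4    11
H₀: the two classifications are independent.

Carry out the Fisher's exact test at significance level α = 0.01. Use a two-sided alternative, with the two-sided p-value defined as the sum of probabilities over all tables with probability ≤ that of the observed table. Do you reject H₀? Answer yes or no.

Margins: r₁=9, r₂=15, c₁=8, c₂=16, n=24
p_obs = C(9,4)·C(15,4)/C(24,8); sum pmf over tables with pmf ≤ p_obs
p-value (two-sided) = 0.41203
At α=0.01: p ≥ α → fail to reject H₀

reject H₀: no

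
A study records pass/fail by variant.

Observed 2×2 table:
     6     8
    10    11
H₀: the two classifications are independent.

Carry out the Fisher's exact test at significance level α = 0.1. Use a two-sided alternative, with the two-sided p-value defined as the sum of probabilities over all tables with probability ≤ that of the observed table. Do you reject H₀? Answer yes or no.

Margins: r₁=14, r₂=21, c₁=16, c₂=19, n=35
p_obs = C(14,6)·C(21,10)/C(35,16); sum pmf over tables with pmf ≤ p_obs
p-value (two-sided) = 1.00000
At α=0.1: p ≥ α → fail to reject H₀

reject H₀: no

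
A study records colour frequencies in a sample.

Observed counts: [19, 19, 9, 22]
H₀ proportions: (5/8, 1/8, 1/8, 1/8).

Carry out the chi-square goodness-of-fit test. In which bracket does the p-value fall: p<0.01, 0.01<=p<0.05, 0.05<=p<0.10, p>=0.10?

p-value bracket: p<0.01

n = 69; E_i = n·p_i = [43.12, 8.62, 8.62, 8.62]
χ² = (19−43.12)²/43.12 + (19−8.62)²/8.62 + (9−8.62)²/8.62 + (22−8.62)²/8.62 = 46.7333
df = 3
p-value (upper-tail) = 0.00000
→ bracket: p<0.01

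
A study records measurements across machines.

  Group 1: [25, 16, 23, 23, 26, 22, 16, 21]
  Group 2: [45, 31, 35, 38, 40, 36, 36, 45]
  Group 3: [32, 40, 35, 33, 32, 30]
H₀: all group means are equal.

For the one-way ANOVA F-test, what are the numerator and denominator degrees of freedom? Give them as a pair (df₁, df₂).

degrees of freedom = [2, 19]

k = 3 groups, N = 22 total
df = (k−1, N−k) = (3−1, 22−3) = (2, 19)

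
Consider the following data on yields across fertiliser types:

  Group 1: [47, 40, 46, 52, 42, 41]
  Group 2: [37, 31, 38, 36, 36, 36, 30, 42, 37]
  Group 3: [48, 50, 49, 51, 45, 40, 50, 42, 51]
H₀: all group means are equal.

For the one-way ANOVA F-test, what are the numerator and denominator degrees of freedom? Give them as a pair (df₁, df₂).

degrees of freedom = [2, 21]

k = 3 groups, N = 24 total
df = (k−1, N−k) = (3−1, 24−3) = (2, 21)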